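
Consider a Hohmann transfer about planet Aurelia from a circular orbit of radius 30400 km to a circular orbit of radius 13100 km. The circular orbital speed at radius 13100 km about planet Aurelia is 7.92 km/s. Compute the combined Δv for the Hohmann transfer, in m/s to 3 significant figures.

Δv = 2610 m/s

From the circular-orbit relation v² = μ/r at r = 13100 km: μ = v²r = (7.92)² × 13100 = 8.21716×10^5 km³/s².
Transfer-ellipse semi-major axis a_t = (r₁ + r₂)/2 = (30400 + 13100)/2 = 21750 km.
At r₁ the circular-orbit speed is v₁ = √(μ/r₁) = 5.1991 km/s.
Transfer-orbit speed at r₁ (vis-viva): v_a = √[μ(2/r₁ − 1/a_t)] = 4.0349 km/s.
First burn Δv₁ = |v_a − v₁| = 1.1642 km/s.
At r₂, v₂ = √(μ/r₂) = 7.9200 km/s.
Transfer-orbit speed at r₂: v_p = √[μ(2/r₂ − 1/a_t)] = 9.3634 km/s.
Second burn Δv₂ = |v₂ − v_p| = 1.4434 km/s.
Total Δv = Δv₁ + Δv₂ = 2.608 km/s.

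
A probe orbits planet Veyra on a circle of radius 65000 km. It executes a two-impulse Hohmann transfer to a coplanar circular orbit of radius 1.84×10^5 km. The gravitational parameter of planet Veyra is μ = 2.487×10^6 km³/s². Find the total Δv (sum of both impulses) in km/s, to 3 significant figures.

Semi-major axis of the transfer orbit: a_t = (65000 + 1.840×10^5)/2 = 1.245×10^5 km.
At r₁ the circular-orbit speed is v₁ = √(μ/r₁) = 6.186 km/s.
On the transfer ellipse at r₁, v² = μ(2/r − 1/a) gives v_p = √[μ(2/r₁ − 1/a_t)] = 7.520 km/s.
First burn Δv₁ = |v_p − v₁| = 1.334 km/s.
Circular speed at r₂: v₂ = √(μ/r₂) = 3.676 km/s.
Transfer-orbit speed at r₂: v_a = √[μ(2/r₂ − 1/a_t)] = 2.656 km/s.
Second burn Δv₂ = |v₂ − v_a| = 1.020 km/s.
Δv = Δv₁ + Δv₂ = 1.334 + 1.020 = 2.354 km/s.

Δv = 2.35 km/s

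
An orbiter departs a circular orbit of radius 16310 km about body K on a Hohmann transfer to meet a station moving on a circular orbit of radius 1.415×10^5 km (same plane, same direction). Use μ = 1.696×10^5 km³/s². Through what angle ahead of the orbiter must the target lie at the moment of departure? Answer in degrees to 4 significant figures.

φ = 105.0°

Transfer-ellipse semi-major axis a_t = (r₁ + r₂)/2 = (16310 + 1.415×10^5)/2 = 78905 km.
Transfer time t = π√(a_t³/μ) = 1.6908×10^5 s.
The target's mean motion on its circular orbit is ω₂ = √(μ/r₂³) = 7.7371×10^-6 rad/s.
Angle swept by the target during transfer: ω₂·t = 1.3082 rad = 74.954°.
The orbiter traverses 180° on the transfer ellipse, so the target must lead by 180° − 74.954° = 105.0°.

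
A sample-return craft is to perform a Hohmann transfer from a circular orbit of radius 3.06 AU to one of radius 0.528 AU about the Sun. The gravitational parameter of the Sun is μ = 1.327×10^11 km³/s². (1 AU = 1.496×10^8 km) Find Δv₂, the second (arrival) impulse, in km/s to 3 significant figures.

Δv₂ = 12.5 km/s

In km: r₁ = 3.06 × 1.496×10^8 = 4.57776×10^8 km; r₂ = 0.528 × 1.496×10^8 = 7.89888×10^7 km.
Semi-major axis of the transfer orbit: a_t = (4.57776×10^8 + 7.89888×10^7)/2 = 2.683824×10^8 km.
On the circular orbit at r = 7.89888×10^7 km, v_c = √(μ/r) = 40.99 km/s.
Transfer-orbit speed at the same r (vis-viva, a = a_t): v_t = √[μ(2/r − 1/a_t)] = 53.53 km/s.
Δv₂ = |v_t − v_c| = |53.53 − 40.99| = 12.54 km/s.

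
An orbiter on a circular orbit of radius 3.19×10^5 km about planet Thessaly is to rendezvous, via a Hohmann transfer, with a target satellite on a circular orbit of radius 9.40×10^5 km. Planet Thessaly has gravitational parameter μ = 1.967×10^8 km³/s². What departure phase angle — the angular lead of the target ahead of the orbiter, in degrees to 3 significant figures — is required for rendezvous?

φ = 81.4°

Transfer-ellipse semi-major axis a_t = (r₁ + r₂)/2 = (3.190×10^5 + 9.400×10^5)/2 = 6.295×10^5 km.
Transfer time t = π√(a_t³/μ) = 1.11877×10^5 s.
The target's mean motion on its circular orbit is ω₂ = √(μ/r₂³) = 1.53890×10^-5 rad/s.
Angle swept by the target during transfer: ω₂·t = 1.72168 rad = 98.64°.
The orbiter traverses 180° on the transfer ellipse, so the target must lead by 180° − 98.64° = 81.4°.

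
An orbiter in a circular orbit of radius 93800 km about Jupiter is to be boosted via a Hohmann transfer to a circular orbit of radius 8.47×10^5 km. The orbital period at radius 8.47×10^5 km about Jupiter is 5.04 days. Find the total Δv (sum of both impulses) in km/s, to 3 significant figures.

Δv = 19.3 km/s

From Kepler's third law T² = 4π²r³/μ at r = 8.47×10^5 km, T = 5.04 days = 5.04 × 86400 s = 4.35456×10^5 s: μ = 4π²r³/T² = 1.26509×10^8 km³/s².
The Hohmann ellipse has a_t = (r₁ + r₂)/2 = 4.704×10^5 km.
At r₁ the circular-orbit speed is v₁ = √(μ/r₁) = 36.725 km/s.
Transfer-orbit speed at r₁ (vis-viva): v_p = √[μ(2/r₁ − 1/a_t)] = 49.280 km/s.
First burn Δv₁ = |v_p − v₁| = 12.555 km/s.
At r₂, v₂ = √(μ/r₂) = 12.2213 km/s.
Transfer-orbit speed at r₂: v_a = √[μ(2/r₂ − 1/a_t)] = 5.45741 km/s.
Second burn Δv₂ = |v₂ − v_a| = 6.7639 km/s.
Δv = Δv₁ + Δv₂ = 12.555 + 6.7639 = 19.32 km/s.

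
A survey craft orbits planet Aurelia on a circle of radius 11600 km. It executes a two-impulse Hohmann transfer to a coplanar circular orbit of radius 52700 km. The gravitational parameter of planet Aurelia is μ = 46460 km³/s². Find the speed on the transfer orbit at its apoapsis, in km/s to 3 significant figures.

v = 0.564 km/s

Transfer-ellipse semi-major axis a_t = (r₁ + r₂)/2 = (11600 + 52700)/2 = 32150 km.
At apoapsis, r = 52700 km.
Applying v² = μ(2/r − 1/a_t): v = 0.5640 km/s.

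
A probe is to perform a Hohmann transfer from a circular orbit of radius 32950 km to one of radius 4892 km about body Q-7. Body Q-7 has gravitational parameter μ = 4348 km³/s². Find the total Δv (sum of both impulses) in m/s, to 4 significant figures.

Δv = 479.9 m/s

Semi-major axis of the transfer orbit: a_t = (32950 + 4892)/2 = 18921 km.
Circular speed at r₁: v₁ = √(μ/r₁) = √(4348/32950) = 0.3633 km/s.
On the transfer ellipse at r₁, v² = μ(2/r − 1/a) gives v_a = √[μ(2/r₁ − 1/a_t)] = 0.1847 km/s.
First burn Δv₁ = |v_a − v₁| = 0.1786 km/s.
At r₂, v₂ = √(μ/r₂) = 0.94276 km/s.
Transfer-orbit speed at r₂: v_p = √[μ(2/r₂ − 1/a_t)] = 1.2441 km/s.
Second burn Δv₂ = |v₂ − v_p| = 0.3013 km/s.
Δv = Δv₁ + Δv₂ = 0.1786 + 0.3013 = 0.4799 km/s.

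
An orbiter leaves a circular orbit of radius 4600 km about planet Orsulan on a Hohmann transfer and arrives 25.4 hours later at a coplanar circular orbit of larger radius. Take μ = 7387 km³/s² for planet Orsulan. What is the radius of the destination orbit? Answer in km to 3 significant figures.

r₂ = 32300 km

Transfer time t = 25.4 hours = 91440 s, and t = π√(a_t³/μ).
So a_t = (μ t²/π²)^(1/3) = (7387 × (91440)² / π²)^(1/3) = 18428 km.
Since a_t = (r₁ + r₂)/2, r₂ = 2a_t − r₁ = 2×18428 − 4600 = 32256 km.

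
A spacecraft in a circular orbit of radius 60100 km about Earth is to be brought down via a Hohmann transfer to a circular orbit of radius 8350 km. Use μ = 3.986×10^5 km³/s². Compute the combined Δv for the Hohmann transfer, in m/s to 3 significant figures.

Δv = 3550 m/s

Transfer-ellipse semi-major axis a_t = (r₁ + r₂)/2 = (60100 + 8350)/2 = 34225 km.
Circular speed at r₁: v₁ = √(μ/r₁) = √(3.986×10^5/60100) = 2.575 km/s.
On the transfer ellipse at r₁, vis-viva equation gives v_a = √[μ(2/r₁ − 1/a_t)] = 1.272 km/s.
First burn Δv₁ = |v_a − v₁| = 1.303 km/s.
Circular speed at r₂: v₂ = √(μ/r₂) = 6.909 km/s.
Transfer-orbit speed at r₂: v_p = √[μ(2/r₂ − 1/a_t)] = 9.156 km/s.
Second burn Δv₂ = |v₂ − v_p| = 2.247 km/s.
Δv = Δv₁ + Δv₂ = 1.303 + 2.247 = 3.550 km/s.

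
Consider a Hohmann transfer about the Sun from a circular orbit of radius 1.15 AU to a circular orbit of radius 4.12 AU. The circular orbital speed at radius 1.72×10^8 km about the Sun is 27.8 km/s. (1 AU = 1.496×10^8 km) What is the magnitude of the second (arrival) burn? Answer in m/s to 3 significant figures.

From the circular-orbit relation v² = μ/r at r = 1.72×10^8 km: μ = v²r = (27.8)² × 1.72×10^8 = 1.32928×10^11 km³/s².
In km: r₁ = 1.15 × 1.496×10^8 = 1.7204×10^8 km; r₂ = 4.12 × 1.496×10^8 = 6.16352×10^8 km.
The Hohmann ellipse has a_t = (r₁ + r₂)/2 = 3.94196×10^8 km.
On the circular orbit at r = 6.16352×10^8 km, v_c = √(μ/r) = 14.686 km/s.
Transfer-orbit speed at the same r (vis-viva, a = a_t): v_t = √[μ(2/r − 1/a_t)] = 9.7018 km/s.
Δv₂ = |v_t − v_c| = |9.7018 − 14.686| = 4.984 km/s.

Δv₂ = 4980 m/s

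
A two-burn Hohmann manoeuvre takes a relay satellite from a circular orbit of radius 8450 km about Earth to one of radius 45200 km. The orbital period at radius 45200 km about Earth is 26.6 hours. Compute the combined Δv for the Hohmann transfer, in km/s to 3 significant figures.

Δv = 3.35 km/s

From Kepler's third law T² = 4π²r³/μ at r = 45200 km, T = 26.6 hours = 26.6 × 3600 s = 95760 s: μ = 4π²r³/T² = 3.97564×10^5 km³/s².
The Hohmann ellipse has a_t = (r₁ + r₂)/2 = 26825 km.
Circular speed at r₁: v₁ = √(μ/r₁) = √(3.97564×10^5/8450) = 6.859 km/s.
On the transfer ellipse at r₁, vis-viva gives v_p = √[μ(2/r₁ − 1/a_t)] = 8.904 km/s.
First burn Δv₁ = |v_p − v₁| = 2.045 km/s.
At r₂, v₂ = √(μ/r₂) = 2.966 km/s.
Transfer-orbit speed at r₂: v_a = √[μ(2/r₂ − 1/a_t)] = 1.665 km/s.
Second burn Δv₂ = |v₂ − v_a| = 1.301 km/s.
Total Δv = Δv₁ + Δv₂ = 3.346 km/s.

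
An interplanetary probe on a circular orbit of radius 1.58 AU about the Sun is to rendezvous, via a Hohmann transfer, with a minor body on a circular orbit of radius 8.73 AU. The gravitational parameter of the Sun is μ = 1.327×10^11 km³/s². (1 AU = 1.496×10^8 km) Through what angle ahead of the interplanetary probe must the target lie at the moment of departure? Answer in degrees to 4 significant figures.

In km: r₁ = 1.58 × 1.496×10^8 = 2.36368×10^8 km; r₂ = 8.73 × 1.496×10^8 = 1.306008×10^9 km.
The Hohmann ellipse has a_t = (r₁ + r₂)/2 = 7.71188×10^8 km.
The half-period of the transfer ellipse is t = π√(a_t³/μ) = 1.847×10^8 s.
Target angular speed ω₂ = √(μ/r₂³) = 7.718×10^-9 rad/s.
Angle swept by the target during transfer: ω₂·t = 1.4255 rad = 81.68°.
The interplanetary probe traverses 180° on the transfer ellipse, so the target must lead by 180° − 81.68° = 98.32°.

φ = 98.32°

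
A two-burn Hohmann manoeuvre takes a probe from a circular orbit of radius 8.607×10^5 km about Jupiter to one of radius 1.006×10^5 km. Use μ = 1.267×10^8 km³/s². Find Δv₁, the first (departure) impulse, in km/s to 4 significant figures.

Δv₁ = 6.582 km/s

Transfer-ellipse semi-major axis a_t = (r₁ + r₂)/2 = (8.607×10^5 + 1.006×10^5)/2 = 4.8065×10^5 km.
On the circular orbit at r = 8.607×10^5 km, v_c = √(μ/r) = 12.133 km/s.
Transfer-orbit speed at the same r (vis-viva, a = a_t): v_t = √[μ(2/r − 1/a_t)] = 5.5507 km/s.
Δv₁ = |v_t − v_c| = |5.5507 − 12.133| = 6.582 km/s.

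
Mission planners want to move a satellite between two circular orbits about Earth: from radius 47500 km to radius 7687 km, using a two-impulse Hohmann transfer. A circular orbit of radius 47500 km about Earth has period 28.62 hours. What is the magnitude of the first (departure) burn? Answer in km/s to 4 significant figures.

From Kepler's third law T² = 4π²r³/μ at r = 47500 km, T = 28.62 hours = 28.62 × 3600 s = 1.03032×10^5 s: μ = 4π²r³/T² = 3.98562×10^5 km³/s².
Semi-major axis of the transfer orbit: a_t = (47500 + 7687)/2 = 27593.5 km.
Circular speed at r = 47500 km: v_c = √(μ/r) = 2.897 km/s.
Transfer-orbit speed at the same r (vis-viva, a = a_t): v_t = √[μ(2/r − 1/a_t)] = 1.529 km/s.
Δv₁ = |v_t − v_c| = |1.529 − 2.897| = 1.368 km/s.

Δv₁ = 1.368 km/s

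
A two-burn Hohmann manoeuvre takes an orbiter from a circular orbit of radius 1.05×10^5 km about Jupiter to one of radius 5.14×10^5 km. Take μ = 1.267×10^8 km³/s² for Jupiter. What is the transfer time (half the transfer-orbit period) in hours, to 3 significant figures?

t = 13.3 hours

The Hohmann ellipse has a_t = (r₁ + r₂)/2 = 3.095×10^5 km.
Half the transfer-orbit period gives t = π√(a_t³/μ) = 48057 s.
Converting: 48057 s ÷ 3600 s/hour = 13.3 hours.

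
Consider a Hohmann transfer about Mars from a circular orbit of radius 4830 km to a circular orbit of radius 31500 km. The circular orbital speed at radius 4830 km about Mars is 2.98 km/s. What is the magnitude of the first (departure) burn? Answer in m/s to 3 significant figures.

Δv₁ = 944 m/s

From the circular-orbit relation v² = μ/r at r = 4830 km: μ = v²r = (2.98)² × 4830 = 42892.3 km³/s².
Transfer-ellipse semi-major axis a_t = (r₁ + r₂)/2 = (4830 + 31500)/2 = 18165 km.
Circular speed at r = 4830 km: v_c = √(μ/r) = 2.9800 km/s.
Transfer-orbit speed at the same r (vis-viva, a = a_t): v_t = √[μ(2/r − 1/a_t)] = 3.9242 km/s.
Δv₁ = |v_t − v_c| = |3.9242 − 2.9800| = 0.9442 km/s.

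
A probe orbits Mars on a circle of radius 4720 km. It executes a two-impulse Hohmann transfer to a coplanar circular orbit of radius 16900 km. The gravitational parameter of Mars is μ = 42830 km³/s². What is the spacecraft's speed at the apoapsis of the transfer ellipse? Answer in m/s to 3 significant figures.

Transfer-ellipse semi-major axis a_t = (r₁ + r₂)/2 = (4720 + 16900)/2 = 10810 km.
The apoapsis of the transfer ellipse is at r = 16900 km.
Applying v² = μ(2/r − 1/a_t): v = 1.052 km/s.

v = 1050 m/s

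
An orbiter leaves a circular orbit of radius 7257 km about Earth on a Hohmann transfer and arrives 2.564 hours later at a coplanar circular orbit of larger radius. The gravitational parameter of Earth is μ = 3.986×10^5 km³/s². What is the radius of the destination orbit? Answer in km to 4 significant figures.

Transfer time t = 2.564 hours = 9230.4 s, and t = π√(a_t³/μ).
So a_t = (μ t²/π²)^(1/3) = (3.986×10^5 × (9230.4)² / π²)^(1/3) = 15097 km.
Since a_t = (r₁ + r₂)/2, r₂ = 2a_t − r₁ = 2×15097 − 7257 = 22937 km.

r₂ = 22940 km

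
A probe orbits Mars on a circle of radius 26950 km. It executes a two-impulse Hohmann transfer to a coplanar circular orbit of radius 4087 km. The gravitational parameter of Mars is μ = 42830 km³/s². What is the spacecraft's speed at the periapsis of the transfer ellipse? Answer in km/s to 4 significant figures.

Semi-major axis of the transfer orbit: a_t = (26950 + 4087)/2 = 15518.5 km.
At periapsis, r = 4087 km.
Applying v² = μ(2/r − 1/a_t): v = 4.266 km/s.

v = 4.266 km/s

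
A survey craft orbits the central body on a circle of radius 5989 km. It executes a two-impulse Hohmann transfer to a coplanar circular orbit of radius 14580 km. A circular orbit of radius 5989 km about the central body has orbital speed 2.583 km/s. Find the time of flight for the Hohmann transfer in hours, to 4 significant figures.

t = 4.553 hours

From the circular-orbit relation v² = μ/r at r = 5989 km: μ = v²r = (2.583)² × 5989 = 39957.9 km³/s².
The Hohmann ellipse has a_t = (r₁ + r₂)/2 = 10284.5 km.
Transfer time t = π√(a_t³/μ) = π√((10284.5)³ / 39957.9) = 16390 s.
Converting: 16390 s ÷ 3600 s/hour = 4.553 hours.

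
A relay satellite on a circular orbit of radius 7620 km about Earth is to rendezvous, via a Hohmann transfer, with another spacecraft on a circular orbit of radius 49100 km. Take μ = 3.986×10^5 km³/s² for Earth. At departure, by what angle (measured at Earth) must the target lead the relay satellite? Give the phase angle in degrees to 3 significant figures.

Semi-major axis of the transfer orbit: a_t = (7620 + 49100)/2 = 28360 km.
Transfer time t = π√(a_t³/μ) = 23765 s.
The target's mean motion on its circular orbit is ω₂ = √(μ/r₂³) = 5.8029×10^-5 rad/s.
Angle swept by the target during transfer: ω₂·t = 1.3791 rad = 79.02°.
The relay satellite traverses 180° on the transfer ellipse, so the target must lead by 180° − 79.02° = 101°.

φ = 101°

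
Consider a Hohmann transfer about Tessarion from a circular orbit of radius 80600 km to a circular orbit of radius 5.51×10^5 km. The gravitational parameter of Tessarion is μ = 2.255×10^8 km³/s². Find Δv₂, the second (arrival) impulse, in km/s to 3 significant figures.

The Hohmann ellipse has a_t = (r₁ + r₂)/2 = 3.158×10^5 km.
Circular speed at r = 5.510×10^5 km: v_c = √(μ/r) = 20.23 km/s.
Transfer-orbit speed at the same r (vis-viva, a = a_t): v_t = √[μ(2/r − 1/a_t)] = 10.22 km/s.
Δv₂ = |v_t − v_c| = |10.22 − 20.23| = 10.01 km/s.

Δv₂ = 10.0 km/s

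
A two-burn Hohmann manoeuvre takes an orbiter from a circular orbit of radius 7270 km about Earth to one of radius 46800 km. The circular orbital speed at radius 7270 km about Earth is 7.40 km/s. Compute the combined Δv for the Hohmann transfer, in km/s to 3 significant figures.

Δv = 3.74 km/s

From the circular-orbit relation v² = μ/r at r = 7270 km: μ = v²r = (7.40)² × 7270 = 3.98105×10^5 km³/s².
Transfer-ellipse semi-major axis a_t = (r₁ + r₂)/2 = (7270 + 46800)/2 = 27035 km.
Circular speed at r₁: v₁ = √(μ/r₁) = √(3.98105×10^5/7270) = 7.400 km/s.
On the transfer ellipse at r₁, v² = μ(2/r − 1/a) gives v_p = √[μ(2/r₁ − 1/a_t)] = 9.736 km/s.
First burn Δv₁ = |v_p − v₁| = 2.336 km/s.
At r₂, v₂ = √(μ/r₂) = 2.9166 km/s.
Transfer-orbit speed at r₂: v_a = √[μ(2/r₂ − 1/a_t)] = 1.5124 km/s.
Second burn Δv₂ = |v₂ − v_a| = 1.404 km/s.
Total Δv = Δv₁ + Δv₂ = 3.740 km/s.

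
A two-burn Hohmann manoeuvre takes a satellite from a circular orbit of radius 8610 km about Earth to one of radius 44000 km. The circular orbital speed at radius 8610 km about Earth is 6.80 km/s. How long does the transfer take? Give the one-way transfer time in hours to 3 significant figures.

t = 5.90 hours

From the circular-orbit relation v² = μ/r at r = 8610 km: μ = v²r = (6.80)² × 8610 = 3.98126×10^5 km³/s².
Transfer-ellipse semi-major axis a_t = (r₁ + r₂)/2 = (8610 + 44000)/2 = 26305 km.
Half the transfer-orbit period gives t = π√(a_t³/μ) = 21240 s.
Converting: 21240 s ÷ 3600 s/hour = 5.90 hours.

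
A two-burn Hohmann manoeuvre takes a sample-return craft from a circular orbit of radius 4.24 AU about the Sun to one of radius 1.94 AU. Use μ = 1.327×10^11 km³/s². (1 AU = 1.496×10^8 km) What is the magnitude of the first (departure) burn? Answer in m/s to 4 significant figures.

In km: r₁ = 4.24 × 1.496×10^8 = 6.34304×10^8 km; r₂ = 1.94 × 1.496×10^8 = 2.90224×10^8 km.
Semi-major axis of the transfer orbit: a_t = (6.34304×10^8 + 2.90224×10^8)/2 = 4.62264×10^8 km.
On the circular orbit at r = 6.34304×10^8 km, v_c = √(μ/r) = 14.464 km/s.
Transfer-orbit speed at the same r (vis-viva, a = a_t): v_t = √[μ(2/r − 1/a_t)] = 11.461 km/s.
Δv₁ = |v_t − v_c| = |11.461 − 14.464| = 3.003 km/s.

Δv₁ = 3003 m/s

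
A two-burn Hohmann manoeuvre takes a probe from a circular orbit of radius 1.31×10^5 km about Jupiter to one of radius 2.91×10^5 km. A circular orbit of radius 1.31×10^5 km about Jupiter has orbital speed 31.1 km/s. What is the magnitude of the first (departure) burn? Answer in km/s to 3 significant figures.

Δv₁ = 5.42 km/s

From the circular-orbit relation v² = μ/r at r = 1.31×10^5 km: μ = v²r = (31.1)² × 1.31×10^5 = 1.26705×10^8 km³/s².
Semi-major axis of the transfer orbit: a_t = (1.310×10^5 + 2.910×10^5)/2 = 2.110×10^5 km.
Circular speed at r = 1.310×10^5 km: v_c = √(μ/r) = 31.100 km/s.
Transfer-orbit speed at the same r (vis-viva, a = a_t): v_t = √[μ(2/r − 1/a_t)] = 36.523 km/s.
Δv₁ = |v_t − v_c| = |36.523 − 31.100| = 5.423 km/s.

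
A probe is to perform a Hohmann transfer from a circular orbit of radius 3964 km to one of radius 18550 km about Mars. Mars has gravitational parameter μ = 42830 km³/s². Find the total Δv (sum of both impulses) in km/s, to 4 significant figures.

The Hohmann ellipse has a_t = (r₁ + r₂)/2 = 11257 km.
Circular speed at r₁: v₁ = √(μ/r₁) = √(42830/3964) = 3.2871 km/s.
Transfer-orbit speed at r₁ (vis-viva): v_p = √[μ(2/r₁ − 1/a_t)] = 4.2196 km/s.
First burn Δv₁ = |v_p − v₁| = 0.9325 km/s.
Circular speed at r₂: v₂ = √(μ/r₂) = 1.5195 km/s.
Transfer-orbit speed at r₂: v_a = √[μ(2/r₂ − 1/a_t)] = 0.90169 km/s.
Second burn Δv₂ = |v₂ − v_a| = 0.6178 km/s.
Total Δv = Δv₁ + Δv₂ = 1.550 km/s.

Δv = 1.550 km/s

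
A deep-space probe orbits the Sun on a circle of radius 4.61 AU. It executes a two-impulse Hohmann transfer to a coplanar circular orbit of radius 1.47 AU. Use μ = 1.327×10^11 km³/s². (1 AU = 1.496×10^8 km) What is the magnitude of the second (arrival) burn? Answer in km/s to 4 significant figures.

In km: r₁ = 4.61 × 1.496×10^8 = 6.89656×10^8 km; r₂ = 1.47 × 1.496×10^8 = 2.19912×10^8 km.
The Hohmann ellipse has a_t = (r₁ + r₂)/2 = 4.54784×10^8 km.
On the circular orbit at r = 2.19912×10^8 km, v_c = √(μ/r) = 24.565 km/s.
Transfer-orbit speed at the same r (vis-viva, a = a_t): v_t = √[μ(2/r − 1/a_t)] = 30.250 km/s.
Δv₂ = |v_t − v_c| = |30.250 − 24.565| = 5.685 km/s.

Δv₂ = 5.685 km/s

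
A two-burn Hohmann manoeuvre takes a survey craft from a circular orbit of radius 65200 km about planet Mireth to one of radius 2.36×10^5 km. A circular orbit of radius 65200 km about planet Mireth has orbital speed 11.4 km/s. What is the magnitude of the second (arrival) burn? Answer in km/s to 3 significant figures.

From the circular-orbit relation v² = μ/r at r = 65200 km: μ = v²r = (11.4)² × 65200 = 8.47339×10^6 km³/s².
Semi-major axis of the transfer orbit: a_t = (65200 + 2.360×10^5)/2 = 1.506×10^5 km.
On the circular orbit at r = 2.360×10^5 km, v_c = √(μ/r) = 5.992 km/s.
Transfer-orbit speed at the same r (vis-viva, a = a_t): v_t = √[μ(2/r − 1/a_t)] = 3.943 km/s.
Δv₂ = |v_t − v_c| = |3.943 − 5.992| = 2.049 km/s.

Δv₂ = 2.05 km/s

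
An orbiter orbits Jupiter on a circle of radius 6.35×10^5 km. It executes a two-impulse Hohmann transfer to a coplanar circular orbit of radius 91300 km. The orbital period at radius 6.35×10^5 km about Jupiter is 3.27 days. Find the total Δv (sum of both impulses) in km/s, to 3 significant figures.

Δv = 19.0 km/s

From Kepler's third law T² = 4π²r³/μ at r = 6.35×10^5 km, T = 3.27 days = 3.27 × 86400 s = 2.82528×10^5 s: μ = 4π²r³/T² = 1.26636×10^8 km³/s².
The Hohmann ellipse has a_t = (r₁ + r₂)/2 = 3.6315×10^5 km.
At r₁ the circular-orbit speed is v₁ = √(μ/r₁) = 14.12187 km/s.
Transfer-orbit speed at r₁ (vis-viva): v_a = √[μ(2/r₁ − 1/a_t)] = 7.080835 km/s.
First burn Δv₁ = |v_a − v₁| = 7.0410 km/s.
At r₂, v₂ = √(μ/r₂) = 37.243 km/s.
Transfer-orbit speed at r₂: v_p = √[μ(2/r₂ − 1/a_t)] = 49.248 km/s.
Second burn Δv₂ = |v₂ − v_p| = 12.005 km/s.
Δv = Δv₁ + Δv₂ = 7.0410 + 12.005 = 19.05 km/s.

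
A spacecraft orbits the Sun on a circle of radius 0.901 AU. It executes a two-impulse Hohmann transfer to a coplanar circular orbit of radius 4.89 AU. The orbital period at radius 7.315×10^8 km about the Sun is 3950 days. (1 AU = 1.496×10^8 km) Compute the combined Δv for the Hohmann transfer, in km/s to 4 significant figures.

Δv = 15.35 km/s

From Kepler's third law T² = 4π²r³/μ at r = 7.315×10^8 km, T = 3950 days = 3950 × 86400 s = 3.4128×10^8 s: μ = 4π²r³/T² = 1.32673×10^11 km³/s².
In km: r₁ = 0.901 × 1.496×10^8 = 1.347896×10^8 km; r₂ = 4.89 × 1.496×10^8 = 7.31544×10^8 km.
Transfer-ellipse semi-major axis a_t = (r₁ + r₂)/2 = (1.347896×10^8 + 7.31544×10^8)/2 = 4.331668×10^8 km.
At r₁ the circular-orbit speed is v₁ = √(μ/r₁) = 31.373 km/s.
Transfer-orbit speed at r₁ (vis-viva equation): v_p = √[μ(2/r₁ − 1/a_t)] = 40.771 km/s.
First burn Δv₁ = |v_p − v₁| = 9.398 km/s.
At r₂, v₂ = √(μ/r₂) = 13.467 km/s.
Transfer-orbit speed at r₂: v_a = √[μ(2/r₂ − 1/a_t)] = 7.5123 km/s.
Second burn Δv₂ = |v₂ − v_a| = 5.955 km/s.
Total Δv = Δv₁ + Δv₂ = 15.35 km/s.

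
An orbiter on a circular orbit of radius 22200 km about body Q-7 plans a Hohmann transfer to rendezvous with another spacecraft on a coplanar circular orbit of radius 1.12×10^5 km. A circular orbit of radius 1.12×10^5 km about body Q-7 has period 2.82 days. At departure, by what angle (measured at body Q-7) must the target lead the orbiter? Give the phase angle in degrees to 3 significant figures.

φ = 96.5°

From Kepler's third law T² = 4π²r³/μ at r = 1.12×10^5 km, T = 2.82 days = 2.82 × 86400 s = 2.43648×10^5 s: μ = 4π²r³/T² = 9.34304×10^5 km³/s².
The Hohmann ellipse has a_t = (r₁ + r₂)/2 = 67100 km.
Transfer time t = π√(a_t³/μ) = 56492 s.
The target's mean motion on its circular orbit is ω₂ = √(μ/r₂³) = 2.5788×10^-5 rad/s.
Angle swept by the target during transfer: ω₂·t = 1.4568 rad = 83.47°.
The orbiter traverses 180° on the transfer ellipse, so the target must lead by 180° − 83.47° = 96.5°.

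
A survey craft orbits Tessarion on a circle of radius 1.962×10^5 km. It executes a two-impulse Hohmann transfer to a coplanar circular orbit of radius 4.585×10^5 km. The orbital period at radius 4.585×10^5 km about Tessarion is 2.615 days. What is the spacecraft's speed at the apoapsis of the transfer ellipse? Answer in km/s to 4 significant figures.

v = 9.871 km/s

From Kepler's third law T² = 4π²r³/μ at r = 4.585×10^5 km, T = 2.615 days = 2.615 × 86400 s = 2.25936×10^5 s: μ = 4π²r³/T² = 7.45430×10^7 km³/s².
Semi-major axis of the transfer orbit: a_t = (1.962×10^5 + 4.585×10^5)/2 = 3.2735×10^5 km.
The apoapsis of the transfer ellipse is at r = 4.585×10^5 km.
From the vis-viva equation, v = √[μ(2/r − 1/a_t)] = 9.871 km/s.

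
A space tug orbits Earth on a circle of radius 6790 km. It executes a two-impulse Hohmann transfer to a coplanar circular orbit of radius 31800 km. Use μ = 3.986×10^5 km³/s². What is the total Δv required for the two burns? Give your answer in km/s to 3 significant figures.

Semi-major axis of the transfer orbit: a_t = (6790 + 31800)/2 = 19295 km.
Circular speed at r₁: v₁ = √(μ/r₁) = √(3.986×10^5/6790) = 7.662 km/s.
On the transfer ellipse at r₁, vis-viva equation gives v_p = √[μ(2/r₁ − 1/a_t)] = 9.836 km/s.
First burn Δv₁ = |v_p − v₁| = 2.174 km/s.
At r₂, v₂ = √(μ/r₂) = 3.540 km/s.
Transfer-orbit speed at r₂: v_a = √[μ(2/r₂ − 1/a_t)] = 2.100 km/s.
Second burn Δv₂ = |v₂ − v_a| = 1.440 km/s.
Δv = Δv₁ + Δv₂ = 2.174 + 1.440 = 3.614 km/s.

Δv = 3.61 km/s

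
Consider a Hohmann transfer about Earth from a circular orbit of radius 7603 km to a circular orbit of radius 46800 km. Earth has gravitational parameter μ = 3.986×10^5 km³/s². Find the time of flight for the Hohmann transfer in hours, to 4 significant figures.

Semi-major axis of the transfer orbit: a_t = (7603 + 46800)/2 = 27201.5 km.
Half the transfer-orbit period gives t = π√(a_t³/μ) = 22324 s.
Converting: 22324 s ÷ 3600 s/hour = 6.201 hours.

t = 6.201 hours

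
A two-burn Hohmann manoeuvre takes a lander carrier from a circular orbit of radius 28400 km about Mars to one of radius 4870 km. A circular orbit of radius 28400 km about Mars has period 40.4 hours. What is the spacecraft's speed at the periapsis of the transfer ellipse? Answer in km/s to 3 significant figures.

From Kepler's third law T² = 4π²r³/μ at r = 28400 km, T = 40.4 hours = 40.4 × 3600 s = 1.4544×10^5 s: μ = 4π²r³/T² = 42751.1 km³/s².
Semi-major axis of the transfer orbit: a_t = (28400 + 4870)/2 = 16635 km.
At periapsis, r = 4870 km.
Applying v² = μ(2/r − 1/a_t): v = 3.871 km/s.

v = 3.87 km/s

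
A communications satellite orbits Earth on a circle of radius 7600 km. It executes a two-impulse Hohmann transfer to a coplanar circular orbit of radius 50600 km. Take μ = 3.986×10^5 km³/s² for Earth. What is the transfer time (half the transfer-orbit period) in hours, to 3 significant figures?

t = 6.86 hours

Transfer-ellipse semi-major axis a_t = (r₁ + r₂)/2 = (7600 + 50600)/2 = 29100 km.
Half the transfer-orbit period gives t = π√(a_t³/μ) = 24700 s.
Converting: 24700 s ÷ 3600 s/hour = 6.86 hours.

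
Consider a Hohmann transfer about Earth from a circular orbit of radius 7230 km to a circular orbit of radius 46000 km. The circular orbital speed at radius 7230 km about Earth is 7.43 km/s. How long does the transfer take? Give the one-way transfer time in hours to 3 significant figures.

t = 6.00 hours

From the circular-orbit relation v² = μ/r at r = 7230 km: μ = v²r = (7.43)² × 7230 = 3.99131×10^5 km³/s².
The Hohmann ellipse has a_t = (r₁ + r₂)/2 = 26615 km.
By Kepler's third law the transfer-orbit period is T = 2π√(a_t³/μ), so t = T/2 = 21590 s.
Converting: 21590 s ÷ 3600 s/hour = 6.00 hours.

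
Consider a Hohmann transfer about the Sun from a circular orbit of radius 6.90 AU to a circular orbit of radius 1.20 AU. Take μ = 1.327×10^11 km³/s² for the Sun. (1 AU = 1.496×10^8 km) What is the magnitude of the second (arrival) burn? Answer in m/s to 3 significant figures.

Δv₂ = 8300 m/s

In km: r₁ = 6.90 × 1.496×10^8 = 1.03224×10^9 km; r₂ = 1.20 × 1.496×10^8 = 1.7952×10^8 km.
Transfer-ellipse semi-major axis a_t = (r₁ + r₂)/2 = (1.03224×10^9 + 1.7952×10^8)/2 = 6.0588×10^8 km.
On the circular orbit at r = 1.7952×10^8 km, v_c = √(μ/r) = 27.18811 km/s.
Vis-viva on the transfer ellipse at r = 1.7952×10^8 km gives v_t = √[μ(2/r − 1/a_t)] = 35.48755 km/s.
Δv₂ = |v_t − v_c| = |35.48755 − 27.18811| = 8.299 km/s.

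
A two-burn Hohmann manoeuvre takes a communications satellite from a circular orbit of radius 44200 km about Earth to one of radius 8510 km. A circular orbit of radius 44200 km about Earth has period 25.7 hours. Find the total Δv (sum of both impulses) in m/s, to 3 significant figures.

From Kepler's third law T² = 4π²r³/μ at r = 44200 km, T = 25.7 hours = 25.7 × 3600 s = 92520 s: μ = 4π²r³/T² = 3.98250×10^5 km³/s².
Transfer-ellipse semi-major axis a_t = (r₁ + r₂)/2 = (44200 + 8510)/2 = 26355 km.
Circular speed at r₁: v₁ = √(μ/r₁) = √(3.98250×10^5/44200) = 3.002 km/s.
Transfer-orbit speed at r₁ (vis-viva): v_a = √[μ(2/r₁ − 1/a_t)] = 1.706 km/s.
First burn Δv₁ = |v_a − v₁| = 1.296 km/s.
At r₂, v₂ = √(μ/r₂) = 6.841 km/s.
Transfer-orbit speed at r₂: v_p = √[μ(2/r₂ − 1/a_t)] = 8.859 km/s.
Second burn Δv₂ = |v₂ − v_p| = 2.018 km/s.
Total Δv = Δv₁ + Δv₂ = 3.314 km/s.

Δv = 3310 m/s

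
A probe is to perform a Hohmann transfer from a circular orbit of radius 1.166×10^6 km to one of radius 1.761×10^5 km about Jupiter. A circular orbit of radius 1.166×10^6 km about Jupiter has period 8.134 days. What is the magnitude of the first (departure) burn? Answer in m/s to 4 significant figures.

Δv₁ = 5084 m/s

From Kepler's third law T² = 4π²r³/μ at r = 1.166×10^6 km, T = 8.134 days = 8.134 × 86400 s = 7.027776×10^5 s: μ = 4π²r³/T² = 1.26713×10^8 km³/s².
Semi-major axis of the transfer orbit: a_t = (1.166×10^6 + 1.761×10^5)/2 = 6.7105×10^5 km.
On the circular orbit at r = 1.166×10^6 km, v_c = √(μ/r) = 10.4246 km/s.
Transfer-orbit speed at the same r (vis-viva, a = a_t): v_t = √[μ(2/r − 1/a_t)] = 5.34026 km/s.
Δv₁ = |v_t − v_c| = |5.34026 − 10.4246| = 5.084 km/s.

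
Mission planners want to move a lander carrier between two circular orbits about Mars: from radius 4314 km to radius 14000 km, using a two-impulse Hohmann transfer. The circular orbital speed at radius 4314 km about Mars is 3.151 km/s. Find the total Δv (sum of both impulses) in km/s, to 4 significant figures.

From the circular-orbit relation v² = μ/r at r = 4314 km: μ = v²r = (3.151)² × 4314 = 42832.8 km³/s².
Semi-major axis of the transfer orbit: a_t = (4314 + 14000)/2 = 9157 km.
At r₁ the circular-orbit speed is v₁ = √(μ/r₁) = 3.1510 km/s.
On the transfer ellipse at r₁, v² = μ(2/r − 1/a) gives v_p = √[μ(2/r₁ − 1/a_t)] = 3.8962 km/s.
First burn Δv₁ = |v_p − v₁| = 0.7452 km/s.
Circular speed at r₂: v₂ = √(μ/r₂) = 1.74914 km/s.
Transfer-orbit speed at r₂: v_a = √[μ(2/r₂ − 1/a_t)] = 1.20057 km/s.
Second burn Δv₂ = |v₂ − v_a| = 0.5486 km/s.
Total Δv = Δv₁ + Δv₂ = 1.294 km/s.

Δv = 1.294 km/s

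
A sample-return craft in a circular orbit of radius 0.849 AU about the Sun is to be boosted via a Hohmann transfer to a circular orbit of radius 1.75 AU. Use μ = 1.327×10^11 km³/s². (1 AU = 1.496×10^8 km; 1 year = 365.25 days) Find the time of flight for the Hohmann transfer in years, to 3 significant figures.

t = 0.741 years

In km: r₁ = 0.849 × 1.496×10^8 = 1.270104×10^8 km; r₂ = 1.75 × 1.496×10^8 = 2.618×10^8 km.
Semi-major axis of the transfer orbit: a_t = (1.270104×10^8 + 2.618×10^8)/2 = 1.944052×10^8 km.
Transfer time t = π√(a_t³/μ) = π√((1.944052×10^8)³ / 1.327×10^11) = 2.338×10^7 s.
Converting: 2.338×10^7 s ÷ 3.15576×10^7 s/year (365.25 × 86400) = 0.741 years.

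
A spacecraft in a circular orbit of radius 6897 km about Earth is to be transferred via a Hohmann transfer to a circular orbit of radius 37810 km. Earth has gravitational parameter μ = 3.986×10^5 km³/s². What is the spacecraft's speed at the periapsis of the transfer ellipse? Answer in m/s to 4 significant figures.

Semi-major axis of the transfer orbit: a_t = (6897 + 37810)/2 = 22353.5 km.
At periapsis, r = 6897 km.
Vis-viva: v = √[μ(2/r − 1/a_t)] = √[3.986×10^5 × (2/6897 − 1/22353.5)] = 9.887 km/s.

v = 9887 m/s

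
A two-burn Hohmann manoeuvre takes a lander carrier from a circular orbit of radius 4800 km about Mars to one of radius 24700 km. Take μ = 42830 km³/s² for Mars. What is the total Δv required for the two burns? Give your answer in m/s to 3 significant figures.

Δv = 1440 m/s

Transfer-ellipse semi-major axis a_t = (r₁ + r₂)/2 = (4800 + 24700)/2 = 14750 km.
Circular speed at r₁: v₁ = √(μ/r₁) = √(42830/4800) = 2.9871 km/s.
On the transfer ellipse at r₁, vis-viva equation gives v_p = √[μ(2/r₁ − 1/a_t)] = 3.8655 km/s.
First burn Δv₁ = |v_p − v₁| = 0.8784 km/s.
Circular speed at r₂: v₂ = √(μ/r₂) = 1.3168 km/s.
Transfer-orbit speed at r₂: v_a = √[μ(2/r₂ − 1/a_t)] = 0.75119 km/s.
Second burn Δv₂ = |v₂ − v_a| = 0.5656 km/s.
Δv = Δv₁ + Δv₂ = 0.8784 + 0.5656 = 1.444 km/s.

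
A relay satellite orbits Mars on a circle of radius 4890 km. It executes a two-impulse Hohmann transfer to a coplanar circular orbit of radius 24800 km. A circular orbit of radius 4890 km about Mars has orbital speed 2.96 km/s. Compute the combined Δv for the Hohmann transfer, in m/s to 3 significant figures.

From the circular-orbit relation v² = μ/r at r = 4890 km: μ = v²r = (2.96)² × 4890 = 42844.2 km³/s².
Transfer-ellipse semi-major axis a_t = (r₁ + r₂)/2 = (4890 + 24800)/2 = 14845 km.
Circular speed at r₁: v₁ = √(μ/r₁) = √(42844.2/4890) = 2.9600 km/s.
On the transfer ellipse at r₁, vis-viva gives v_p = √[μ(2/r₁ − 1/a_t)] = 3.8258 km/s.
First burn Δv₁ = |v_p − v₁| = 0.8658 km/s.
At r₂, v₂ = √(μ/r₂) = 1.3144 km/s.
Transfer-orbit speed at r₂: v_a = √[μ(2/r₂ − 1/a_t)] = 0.75437 km/s.
Second burn Δv₂ = |v₂ − v_a| = 0.5600 km/s.
Δv = Δv₁ + Δv₂ = 0.8658 + 0.5600 = 1.426 km/s.

Δv = 1430 m/s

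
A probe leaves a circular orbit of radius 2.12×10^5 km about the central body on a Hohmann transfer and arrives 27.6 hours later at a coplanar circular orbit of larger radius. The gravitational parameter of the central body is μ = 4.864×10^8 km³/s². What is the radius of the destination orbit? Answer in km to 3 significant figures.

r₂ = 1.36×10^6 km

Transfer time t = 27.6 hours = 99360 s, and t = π√(a_t³/μ).
So a_t = (μ t²/π²)^(1/3) = (4.864×10^8 × (99360)² / π²)^(1/3) = 7.8651×10^5 km.
Since a_t = (r₁ + r₂)/2, r₂ = 2a_t − r₁ = 2×7.8651×10^5 − 2.120×10^5 = 1.36102×10^6 km.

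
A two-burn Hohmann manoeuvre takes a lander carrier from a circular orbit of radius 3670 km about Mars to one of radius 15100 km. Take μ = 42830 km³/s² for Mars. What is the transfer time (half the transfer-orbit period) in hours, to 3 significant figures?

t = 3.83 hours

The Hohmann ellipse has a_t = (r₁ + r₂)/2 = 9385 km.
By Kepler's third law the transfer-orbit period is T = 2π√(a_t³/μ), so t = T/2 = 13800 s.
Converting: 13800 s ÷ 3600 s/hour = 3.83 hours.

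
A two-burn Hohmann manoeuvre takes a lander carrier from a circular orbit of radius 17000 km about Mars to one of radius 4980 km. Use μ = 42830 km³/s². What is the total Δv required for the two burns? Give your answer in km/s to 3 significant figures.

Transfer-ellipse semi-major axis a_t = (r₁ + r₂)/2 = (17000 + 4980)/2 = 10990 km.
At r₁ the circular-orbit speed is v₁ = √(μ/r₁) = 1.5873 km/s.
On the transfer ellipse at r₁, vis-viva equation gives v_a = √[μ(2/r₁ − 1/a_t)] = 1.0685 km/s.
First burn Δv₁ = |v_a − v₁| = 0.5188 km/s.
At r₂, v₂ = √(μ/r₂) = 2.9326 km/s.
Transfer-orbit speed at r₂: v_p = √[μ(2/r₂ − 1/a_t)] = 3.6474 km/s.
Second burn Δv₂ = |v₂ − v_p| = 0.7148 km/s.
Total Δv = Δv₁ + Δv₂ = 1.234 km/s.

Δv = 1.23 km/s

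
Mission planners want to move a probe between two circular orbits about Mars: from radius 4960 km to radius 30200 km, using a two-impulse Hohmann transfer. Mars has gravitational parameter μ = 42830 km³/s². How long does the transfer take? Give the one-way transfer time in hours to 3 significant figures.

t = 9.83 hours

Transfer-ellipse semi-major axis a_t = (r₁ + r₂)/2 = (4960 + 30200)/2 = 17580 km.
Half the transfer-orbit period gives t = π√(a_t³/μ) = 35380 s.
Converting: 35380 s ÷ 3600 s/hour = 9.83 hours.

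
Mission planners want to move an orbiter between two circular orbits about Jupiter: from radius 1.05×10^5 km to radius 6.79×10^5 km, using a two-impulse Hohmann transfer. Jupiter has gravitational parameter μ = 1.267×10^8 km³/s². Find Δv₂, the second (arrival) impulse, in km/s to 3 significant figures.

Δv₂ = 6.59 km/s

The Hohmann ellipse has a_t = (r₁ + r₂)/2 = 3.920×10^5 km.
On the circular orbit at r = 6.790×10^5 km, v_c = √(μ/r) = 13.66 km/s.
Vis-viva on the transfer ellipse at r = 6.790×10^5 km gives v_t = √[μ(2/r − 1/a_t)] = 7.070 km/s.
Δv₂ = |v_t − v_c| = |7.070 − 13.66| = 6.590 km/s.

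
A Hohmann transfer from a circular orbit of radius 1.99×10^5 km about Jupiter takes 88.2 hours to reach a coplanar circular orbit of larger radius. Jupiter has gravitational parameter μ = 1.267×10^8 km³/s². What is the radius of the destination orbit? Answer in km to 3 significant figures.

Transfer time t = 88.2 hours = 3.1752×10^5 s, and t = π√(a_t³/μ).
So a_t = (μ t²/π²)^(1/3) = (1.267×10^8 × (3.1752×10^5)² / π²)^(1/3) = 1.0898×10^6 km.
Since a_t = (r₁ + r₂)/2, r₂ = 2a_t − r₁ = 2×1.0898×10^6 − 1.990×10^5 = 1.9806×10^6 km.

r₂ = 1.98×10^6 km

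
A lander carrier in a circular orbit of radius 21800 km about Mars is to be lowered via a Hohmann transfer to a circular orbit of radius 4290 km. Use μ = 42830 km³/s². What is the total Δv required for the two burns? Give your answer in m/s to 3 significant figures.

Transfer-ellipse semi-major axis a_t = (r₁ + r₂)/2 = (21800 + 4290)/2 = 13045 km.
At r₁ the circular-orbit speed is v₁ = √(μ/r₁) = 1.4017 km/s.
Transfer-orbit speed at r₁ (v² = μ(2/r − 1/a)): v_a = √[μ(2/r₁ − 1/a_t)] = 0.80381 km/s.
First burn Δv₁ = |v_a − v₁| = 0.5979 km/s.
Circular speed at r₂: v₂ = √(μ/r₂) = 3.1597 km/s.
Transfer-orbit speed at r₂: v_p = √[μ(2/r₂ − 1/a_t)] = 4.0846 km/s.
Second burn Δv₂ = |v₂ − v_p| = 0.9249 km/s.
Δv = Δv₁ + Δv₂ = 0.5979 + 0.9249 = 1.523 km/s.

Δv = 1520 m/s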